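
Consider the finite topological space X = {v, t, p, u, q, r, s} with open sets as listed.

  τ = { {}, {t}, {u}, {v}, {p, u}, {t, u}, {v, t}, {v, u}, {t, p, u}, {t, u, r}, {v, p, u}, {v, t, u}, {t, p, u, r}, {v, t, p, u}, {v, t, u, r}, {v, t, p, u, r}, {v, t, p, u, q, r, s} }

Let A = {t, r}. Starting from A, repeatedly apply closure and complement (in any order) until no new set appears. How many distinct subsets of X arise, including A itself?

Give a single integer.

6

closure: X∖int(X∖A) = X∖{v, p, u} = {t, q, r, s}
Let k=closure and c=complement:
  1. A     = {t, r}
  2. kA    = {t, q, r, s}
  3. cA    = {v, p, u, q, s}
  4. ckA   = {v, p, u}
  5. kcA   = {v, p, u, q, r, s}
  6. ckcA  = {t}
— saturated at 6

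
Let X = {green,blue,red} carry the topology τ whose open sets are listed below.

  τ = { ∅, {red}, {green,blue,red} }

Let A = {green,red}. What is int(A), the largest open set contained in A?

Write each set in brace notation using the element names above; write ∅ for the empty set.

open subsets of A: ∅, {red}; so int(A) = {red}

{red}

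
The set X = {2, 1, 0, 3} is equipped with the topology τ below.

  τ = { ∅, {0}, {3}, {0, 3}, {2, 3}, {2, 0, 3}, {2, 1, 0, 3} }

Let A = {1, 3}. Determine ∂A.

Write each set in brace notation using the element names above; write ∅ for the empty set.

open subsets of A: ∅, {3}; so int(A) = {3}
closure: X∖int(X∖A) = X∖{0} = {2, 1, 3}
∂A = {2, 1, 3} minus {3} = {2, 1}

{2, 1}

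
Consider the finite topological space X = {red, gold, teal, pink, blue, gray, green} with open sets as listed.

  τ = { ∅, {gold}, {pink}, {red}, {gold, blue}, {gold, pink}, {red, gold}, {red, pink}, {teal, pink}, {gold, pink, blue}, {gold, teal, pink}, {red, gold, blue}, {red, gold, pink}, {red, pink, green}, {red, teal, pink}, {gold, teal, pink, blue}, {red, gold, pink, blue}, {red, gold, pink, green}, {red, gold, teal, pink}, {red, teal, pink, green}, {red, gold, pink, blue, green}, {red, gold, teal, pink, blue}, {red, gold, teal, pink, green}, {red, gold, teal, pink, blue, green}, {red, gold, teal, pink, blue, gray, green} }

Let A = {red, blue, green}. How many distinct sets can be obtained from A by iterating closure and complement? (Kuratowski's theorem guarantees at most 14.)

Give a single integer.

8

closure: X∖int(X∖A) = X∖{gold, teal, pink} = {red, blue, gray, green}
Let k=closure and c=complement:
  1. A     = {red, blue, green}
  2. kA    = {red, blue, gray, green}
  3. cA    = {gold, teal, pink, gray}
  4. ckA   = {gold, teal, pink}
  5. kcA   = {gold, teal, pink, blue, gray, green}
  6. ckcA  = {red}
  7. kckcA = {red, gray, green}
  8. ckckcA = {gold, teal, pink, blue}
— saturated at 8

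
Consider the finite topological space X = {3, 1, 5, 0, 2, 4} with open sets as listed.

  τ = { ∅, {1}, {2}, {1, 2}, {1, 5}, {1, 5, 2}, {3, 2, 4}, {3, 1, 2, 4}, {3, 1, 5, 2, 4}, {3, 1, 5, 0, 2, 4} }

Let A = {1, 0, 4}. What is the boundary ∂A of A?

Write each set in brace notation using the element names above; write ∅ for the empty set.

{3, 5, 0, 4}

opens ⊆ A: ∅, {1}; union → int = {1}
complement {3, 5, 2}; its interior {2}; cl(A) = X∖{2} = {3, 1, 5, 0, 4}
boundary = {3, 1, 5, 0, 4} ∖ {1} = {3, 5, 0, 4}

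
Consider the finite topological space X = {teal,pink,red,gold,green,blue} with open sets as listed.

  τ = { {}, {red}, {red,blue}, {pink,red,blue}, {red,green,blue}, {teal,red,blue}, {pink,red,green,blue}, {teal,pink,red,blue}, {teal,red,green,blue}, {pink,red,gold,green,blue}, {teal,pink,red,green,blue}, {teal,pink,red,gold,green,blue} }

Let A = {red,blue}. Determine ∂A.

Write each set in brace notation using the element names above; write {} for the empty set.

{teal,pink,gold,green}

opens ⊆ A: {}, {red}, {red,blue}; union → int = {red,blue}
complement {teal,pink,gold,green}; its interior {}; cl(A) = X∖{} = {teal,pink,red,gold,green,blue}
boundary = {teal,pink,red,gold,green,blue} ∖ {red,blue} = {teal,pink,gold,green}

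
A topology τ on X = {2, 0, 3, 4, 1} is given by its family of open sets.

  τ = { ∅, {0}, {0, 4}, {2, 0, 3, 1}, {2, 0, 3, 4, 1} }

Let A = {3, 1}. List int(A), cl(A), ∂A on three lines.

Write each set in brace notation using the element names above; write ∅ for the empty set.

int(A) = ∅
cl(A)  = {2, 3, 1}
∂A     = {2, 3, 1}

opens ⊆ A: ∅; union → int = ∅
complement {2, 0, 4}; its interior {0, 4}; cl(A) = X∖{0, 4} = {2, 3, 1}
boundary = {2, 3, 1} ∖ ∅ = {2, 3, 1}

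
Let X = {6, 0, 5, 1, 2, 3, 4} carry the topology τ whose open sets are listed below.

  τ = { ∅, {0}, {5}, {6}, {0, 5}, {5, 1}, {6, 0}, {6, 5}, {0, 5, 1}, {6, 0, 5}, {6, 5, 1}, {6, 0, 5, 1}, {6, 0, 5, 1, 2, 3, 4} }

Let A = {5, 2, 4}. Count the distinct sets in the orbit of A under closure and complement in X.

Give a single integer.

8

cl via duality: int({6, 0, 1, 3}) = {6, 0}, so X∖{6, 0} = {5, 1, 2, 3, 4}
Write k for closure, c for complement:
  1. A     = {5, 2, 4}
  2. kA    = {5, 1, 2, 3, 4}
  3. cA    = {6, 0, 1, 3}
  4. ckA   = {6, 0}
  5. kcA   = {6, 0, 1, 2, 3, 4}
  6. kckA  = {6, 0, 2, 3, 4}
  7. ckcA  = {5}
  8. ckckA = {5, 1}
applying k or c yields no new set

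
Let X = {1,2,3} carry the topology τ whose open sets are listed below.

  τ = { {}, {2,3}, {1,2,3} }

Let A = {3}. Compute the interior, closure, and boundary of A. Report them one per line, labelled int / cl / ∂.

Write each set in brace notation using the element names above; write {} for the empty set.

int(A) = {}
cl(A)  = {1,2,3}
∂A     = {1,2,3}

U open, U⊆A: {}. int(A) = ⋃ = {}
X∖A={1,2}, int(X∖A)={}, hence cl(A)={1,2,3}
∂A: remove int from cl → {1,2,3}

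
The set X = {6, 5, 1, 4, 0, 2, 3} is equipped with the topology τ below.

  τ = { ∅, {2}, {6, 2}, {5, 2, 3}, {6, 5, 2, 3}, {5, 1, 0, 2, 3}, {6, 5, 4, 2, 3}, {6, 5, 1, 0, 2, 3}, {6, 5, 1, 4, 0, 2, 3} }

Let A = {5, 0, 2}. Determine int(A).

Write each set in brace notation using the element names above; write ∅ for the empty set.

{2}

U open, U⊆A: ∅, {2}. int(A) = ⋃ = {2}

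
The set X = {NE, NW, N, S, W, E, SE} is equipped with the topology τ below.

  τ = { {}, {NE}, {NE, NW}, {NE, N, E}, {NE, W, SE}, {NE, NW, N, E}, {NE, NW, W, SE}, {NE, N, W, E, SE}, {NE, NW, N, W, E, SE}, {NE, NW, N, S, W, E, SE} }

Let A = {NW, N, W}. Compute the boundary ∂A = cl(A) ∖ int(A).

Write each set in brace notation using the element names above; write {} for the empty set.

open subsets of A: {}; so int(A) = {}
closure: X∖int(X∖A) = X∖{NE} = {NW, N, S, W, E, SE}
∂A = {NW, N, S, W, E, SE} minus {} = {NW, N, S, W, E, SE}

{NW, N, S, W, E, SE}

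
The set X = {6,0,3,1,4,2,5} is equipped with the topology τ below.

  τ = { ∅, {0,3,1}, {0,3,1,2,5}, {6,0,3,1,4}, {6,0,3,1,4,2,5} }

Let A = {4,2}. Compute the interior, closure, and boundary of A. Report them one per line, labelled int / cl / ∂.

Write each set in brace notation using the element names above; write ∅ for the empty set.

opens ⊆ A: ∅; union → int = ∅
complement {6,0,3,1,5}; its interior {0,3,1}; cl(A) = X∖{0,3,1} = {6,4,2,5}
boundary = {6,4,2,5} ∖ ∅ = {6,4,2,5}

int(A) = ∅
cl(A)  = {6,4,2,5}
∂A     = {6,4,2,5}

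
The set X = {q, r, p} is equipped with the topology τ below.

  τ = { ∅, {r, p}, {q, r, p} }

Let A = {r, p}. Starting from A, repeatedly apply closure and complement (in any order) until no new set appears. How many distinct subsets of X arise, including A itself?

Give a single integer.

complement {q}; its interior ∅; cl(A) = X∖∅ = {q, r, p}
With k = closure, c = complement:
  1. A     = {r, p}
  2. kA    = {q, r, p}
  3. cA    = {q}
  4. ckA   = ∅
k, c of each give nothing new

4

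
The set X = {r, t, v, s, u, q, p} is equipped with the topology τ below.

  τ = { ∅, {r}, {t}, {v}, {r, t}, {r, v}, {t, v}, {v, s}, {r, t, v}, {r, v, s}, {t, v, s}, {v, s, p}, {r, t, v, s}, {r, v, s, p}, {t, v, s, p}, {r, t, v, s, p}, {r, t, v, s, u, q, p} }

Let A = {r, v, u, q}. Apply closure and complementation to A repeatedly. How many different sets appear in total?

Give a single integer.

closure: X∖int(X∖A) = X∖{t} = {r, v, s, u, q, p}
Let k=closure and c=complement:
  1. A     = {r, v, u, q}
  2. kA    = {r, v, s, u, q, p}
  3. cA    = {t, s, p}
  4. ckA   = {t}
  5. kcA   = {t, s, u, q, p}
  6. kckA  = {t, u, q}
  7. ckcA  = {r, v}
  8. ckckA = {r, v, s, p}
— saturated at 8

8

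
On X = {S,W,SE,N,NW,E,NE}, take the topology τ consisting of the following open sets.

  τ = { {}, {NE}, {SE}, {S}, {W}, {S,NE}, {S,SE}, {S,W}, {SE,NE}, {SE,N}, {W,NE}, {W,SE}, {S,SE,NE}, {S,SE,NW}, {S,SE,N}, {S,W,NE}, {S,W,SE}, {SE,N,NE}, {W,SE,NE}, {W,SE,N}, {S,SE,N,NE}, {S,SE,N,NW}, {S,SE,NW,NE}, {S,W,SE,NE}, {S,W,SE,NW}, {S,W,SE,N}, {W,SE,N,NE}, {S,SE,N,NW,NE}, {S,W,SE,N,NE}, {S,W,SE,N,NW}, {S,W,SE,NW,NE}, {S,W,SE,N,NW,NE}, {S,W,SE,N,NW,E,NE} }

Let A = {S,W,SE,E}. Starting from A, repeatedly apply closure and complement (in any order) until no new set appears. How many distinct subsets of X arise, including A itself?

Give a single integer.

8

X∖A={N,NW,NE}, int(X∖A)={NE}, hence cl(A)={S,W,SE,N,NW,E}
Orbit (k=closure, c=complement):
  1. A     = {S,W,SE,E}
  2. kA    = {S,W,SE,N,NW,E}
  3. cA    = {N,NW,NE}
  4. ckA   = {NE}
  5. kcA   = {N,NW,E,NE}
  6. kckA  = {E,NE}
  7. ckcA  = {S,W,SE}
  8. ckckA = {S,W,SE,N,NW}
(closed under both — stop)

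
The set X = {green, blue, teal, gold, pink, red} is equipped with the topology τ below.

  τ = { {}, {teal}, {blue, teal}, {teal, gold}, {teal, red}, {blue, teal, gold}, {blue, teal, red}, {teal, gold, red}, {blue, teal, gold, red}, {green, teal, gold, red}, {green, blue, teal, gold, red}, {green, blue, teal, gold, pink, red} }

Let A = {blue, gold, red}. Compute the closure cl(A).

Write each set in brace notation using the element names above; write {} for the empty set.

{green, blue, gold, pink, red}

cl via duality: int({green, teal, pink}) = {teal}, so X∖{teal} = {green, blue, gold, pink, red}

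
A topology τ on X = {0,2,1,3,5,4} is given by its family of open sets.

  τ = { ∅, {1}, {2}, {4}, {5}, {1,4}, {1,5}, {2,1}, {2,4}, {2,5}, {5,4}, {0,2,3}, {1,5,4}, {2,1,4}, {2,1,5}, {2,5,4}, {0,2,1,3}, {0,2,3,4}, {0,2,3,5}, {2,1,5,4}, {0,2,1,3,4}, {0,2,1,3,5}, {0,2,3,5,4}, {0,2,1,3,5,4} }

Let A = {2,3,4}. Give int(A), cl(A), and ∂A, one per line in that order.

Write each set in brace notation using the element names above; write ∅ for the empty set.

U open, U⊆A: ∅, {4}, {2}, {2,4}. int(A) = ⋃ = {2,4}
X∖A={0,1,5}, int(X∖A)={1,5}, hence cl(A)={0,2,3,4}
∂A: remove int from cl → {0,3}

int(A) = {2,4}
cl(A)  = {0,2,3,4}
∂A     = {0,3}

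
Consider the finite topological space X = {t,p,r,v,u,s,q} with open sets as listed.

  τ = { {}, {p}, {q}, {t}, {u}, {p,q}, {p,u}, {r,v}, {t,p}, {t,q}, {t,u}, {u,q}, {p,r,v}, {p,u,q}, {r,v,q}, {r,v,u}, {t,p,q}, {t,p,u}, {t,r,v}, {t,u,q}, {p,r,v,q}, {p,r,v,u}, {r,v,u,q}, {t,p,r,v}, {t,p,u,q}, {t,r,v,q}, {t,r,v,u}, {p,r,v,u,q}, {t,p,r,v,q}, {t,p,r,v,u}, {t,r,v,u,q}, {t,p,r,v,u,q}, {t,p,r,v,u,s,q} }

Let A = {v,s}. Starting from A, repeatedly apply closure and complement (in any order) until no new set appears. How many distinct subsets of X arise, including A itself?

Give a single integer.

8

X∖A={t,p,r,u,q}, int(X∖A)={t,p,u,q}, hence cl(A)={r,v,s}
Orbit (k=closure, c=complement):
  1. A     = {v,s}
  2. kA    = {r,v,s}
  3. cA    = {t,p,r,u,q}
  4. ckA   = {t,p,u,q}
  5. kcA   = {t,p,r,v,u,s,q}
  6. kckA  = {t,p,u,s,q}
  7. ckcA  = {}
  8. ckckA = {r,v}
(closed under both — stop)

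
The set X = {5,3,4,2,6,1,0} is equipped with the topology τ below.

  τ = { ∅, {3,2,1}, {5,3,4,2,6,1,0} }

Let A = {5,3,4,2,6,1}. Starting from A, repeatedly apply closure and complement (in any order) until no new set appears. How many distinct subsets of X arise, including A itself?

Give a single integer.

complement {0}; its interior ∅; cl(A) = X∖∅ = {5,3,4,2,6,1,0}
With k = closure, c = complement:
  1. A     = {5,3,4,2,6,1}
  2. kA    = {5,3,4,2,6,1,0}
  3. cA    = {0}
  4. ckA   = ∅
  5. kcA   = {5,4,6,0}
  6. ckcA  = {3,2,1}
k, c of each give nothing new

6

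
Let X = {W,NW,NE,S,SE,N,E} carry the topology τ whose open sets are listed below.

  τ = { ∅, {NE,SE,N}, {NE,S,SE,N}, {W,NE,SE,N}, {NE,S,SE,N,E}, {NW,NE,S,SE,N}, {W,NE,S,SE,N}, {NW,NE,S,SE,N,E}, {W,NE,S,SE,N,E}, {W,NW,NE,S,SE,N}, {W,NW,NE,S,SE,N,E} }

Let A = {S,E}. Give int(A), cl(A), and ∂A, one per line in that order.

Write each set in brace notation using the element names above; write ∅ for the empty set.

int(A) = ∅
cl(A)  = {NW,S,E}
∂A     = {NW,S,E}

opens ⊆ A: ∅; union → int = ∅
complement {W,NW,NE,SE,N}; its interior {W,NE,SE,N}; cl(A) = X∖{W,NE,SE,N} = {NW,S,E}
boundary = {NW,S,E} ∖ ∅ = {NW,S,E}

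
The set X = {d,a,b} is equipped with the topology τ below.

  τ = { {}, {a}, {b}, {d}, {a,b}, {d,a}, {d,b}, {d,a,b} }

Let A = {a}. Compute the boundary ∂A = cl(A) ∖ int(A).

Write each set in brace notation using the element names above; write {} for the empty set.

opens ⊆ A: {}, {a}; union → int = {a}
complement {d,b}; its interior {d,b}; cl(A) = X∖{d,b} = {a}
boundary = {a} ∖ {a} = {}

{}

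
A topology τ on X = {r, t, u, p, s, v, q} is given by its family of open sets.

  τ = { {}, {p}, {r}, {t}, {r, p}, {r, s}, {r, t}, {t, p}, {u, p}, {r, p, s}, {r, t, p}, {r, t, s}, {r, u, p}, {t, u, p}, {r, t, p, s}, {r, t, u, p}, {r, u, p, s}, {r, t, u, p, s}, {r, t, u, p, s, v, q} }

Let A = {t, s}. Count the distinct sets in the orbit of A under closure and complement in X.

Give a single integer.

closure: X∖int(X∖A) = X∖{r, u, p} = {t, s, v, q}
Let k=closure and c=complement:
  1. A     = {t, s}
  2. kA    = {t, s, v, q}
  3. cA    = {r, u, p, v, q}
  4. ckA   = {r, u, p}
  5. kcA   = {r, u, p, s, v, q}
  6. ckcA  = {t}
  7. kckcA = {t, v, q}
  8. ckckcA = {r, u, p, s}
— saturated at 8

8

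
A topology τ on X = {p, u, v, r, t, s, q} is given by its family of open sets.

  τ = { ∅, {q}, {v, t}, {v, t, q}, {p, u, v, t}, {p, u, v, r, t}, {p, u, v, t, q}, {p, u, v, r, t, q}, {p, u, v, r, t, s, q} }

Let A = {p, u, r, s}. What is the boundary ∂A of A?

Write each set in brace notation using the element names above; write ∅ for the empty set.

open subsets of A: ∅; so int(A) = ∅
closure: X∖int(X∖A) = X∖{v, t, q} = {p, u, r, s}
∂A = {p, u, r, s} minus ∅ = {p, u, r, s}

{p, u, r, s}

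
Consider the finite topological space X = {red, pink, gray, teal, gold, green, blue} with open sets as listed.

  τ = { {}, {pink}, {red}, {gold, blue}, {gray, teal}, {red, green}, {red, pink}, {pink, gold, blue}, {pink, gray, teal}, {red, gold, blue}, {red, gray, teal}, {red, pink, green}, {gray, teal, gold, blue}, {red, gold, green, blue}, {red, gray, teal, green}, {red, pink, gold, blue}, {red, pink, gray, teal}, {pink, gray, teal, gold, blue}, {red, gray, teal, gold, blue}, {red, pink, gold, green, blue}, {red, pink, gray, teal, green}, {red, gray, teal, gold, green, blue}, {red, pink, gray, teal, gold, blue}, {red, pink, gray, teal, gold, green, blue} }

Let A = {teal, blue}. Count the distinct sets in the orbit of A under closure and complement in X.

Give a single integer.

6

closure: X∖int(X∖A) = X∖{red, pink, green} = {gray, teal, gold, blue}
Let k=closure and c=complement:
  1. A     = {teal, blue}
  2. kA    = {gray, teal, gold, blue}
  3. cA    = {red, pink, gray, gold, green}
  4. ckA   = {red, pink, green}
  5. kcA   = {red, pink, gray, teal, gold, green, blue}
  6. ckcA  = {}
— saturated at 6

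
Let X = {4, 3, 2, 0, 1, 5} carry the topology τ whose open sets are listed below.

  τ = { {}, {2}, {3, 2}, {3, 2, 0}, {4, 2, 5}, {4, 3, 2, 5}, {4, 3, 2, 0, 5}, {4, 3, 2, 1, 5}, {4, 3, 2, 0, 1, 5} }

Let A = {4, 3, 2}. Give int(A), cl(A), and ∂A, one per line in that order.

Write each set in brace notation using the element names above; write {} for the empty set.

U open, U⊆A: {}, {2}, {3, 2}. int(A) = ⋃ = {3, 2}
X∖A={0, 1, 5}, int(X∖A)={}, hence cl(A)={4, 3, 2, 0, 1, 5}
∂A: remove int from cl → {4, 0, 1, 5}

int(A) = {3, 2}
cl(A)  = {4, 3, 2, 0, 1, 5}
∂A     = {4, 0, 1, 5}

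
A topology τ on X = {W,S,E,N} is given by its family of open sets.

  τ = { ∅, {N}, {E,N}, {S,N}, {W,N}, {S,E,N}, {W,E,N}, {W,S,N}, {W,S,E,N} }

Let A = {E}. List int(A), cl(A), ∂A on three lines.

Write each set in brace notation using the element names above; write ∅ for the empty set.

int(A) = ∅
cl(A)  = {E}
∂A     = {E}

open subsets of A: ∅; so int(A) = ∅
closure: X∖int(X∖A) = X∖{W,S,N} = {E}
∂A = {E} minus ∅ = {E}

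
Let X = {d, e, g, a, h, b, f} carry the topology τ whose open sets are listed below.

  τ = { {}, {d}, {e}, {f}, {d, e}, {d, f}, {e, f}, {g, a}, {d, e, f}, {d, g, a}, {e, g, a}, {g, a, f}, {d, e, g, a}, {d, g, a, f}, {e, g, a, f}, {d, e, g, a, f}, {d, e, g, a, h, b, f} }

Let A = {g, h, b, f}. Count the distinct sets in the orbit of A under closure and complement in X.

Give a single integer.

10

cl via duality: int({d, e, a}) = {d, e}, so X∖{d, e} = {g, a, h, b, f}
Write k for closure, c for complement:
  1. A     = {g, h, b, f}
  2. kA    = {g, a, h, b, f}
  3. cA    = {d, e, a}
  4. ckA   = {d, e}
  5. kcA   = {d, e, g, a, h, b}
  6. kckA  = {d, e, h, b}
  7. ckcA  = {f}
  8. ckckA = {g, a, f}
  9. kckcA = {h, b, f}
  10. ckckcA = {d, e, g, a}
applying k or c yields no new set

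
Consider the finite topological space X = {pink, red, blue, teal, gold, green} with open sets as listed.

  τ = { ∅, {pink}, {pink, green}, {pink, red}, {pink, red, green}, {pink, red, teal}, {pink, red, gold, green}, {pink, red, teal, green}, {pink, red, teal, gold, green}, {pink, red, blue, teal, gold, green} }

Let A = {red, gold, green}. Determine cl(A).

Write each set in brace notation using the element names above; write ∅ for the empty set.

complement {pink, blue, teal}; its interior {pink}; cl(A) = X∖{pink} = {red, blue, teal, gold, green}

{red, blue, teal, gold, green}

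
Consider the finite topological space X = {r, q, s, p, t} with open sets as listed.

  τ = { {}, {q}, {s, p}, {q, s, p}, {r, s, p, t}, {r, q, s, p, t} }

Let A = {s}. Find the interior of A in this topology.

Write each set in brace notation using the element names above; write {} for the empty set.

open subsets of A: {}; so int(A) = {}

{}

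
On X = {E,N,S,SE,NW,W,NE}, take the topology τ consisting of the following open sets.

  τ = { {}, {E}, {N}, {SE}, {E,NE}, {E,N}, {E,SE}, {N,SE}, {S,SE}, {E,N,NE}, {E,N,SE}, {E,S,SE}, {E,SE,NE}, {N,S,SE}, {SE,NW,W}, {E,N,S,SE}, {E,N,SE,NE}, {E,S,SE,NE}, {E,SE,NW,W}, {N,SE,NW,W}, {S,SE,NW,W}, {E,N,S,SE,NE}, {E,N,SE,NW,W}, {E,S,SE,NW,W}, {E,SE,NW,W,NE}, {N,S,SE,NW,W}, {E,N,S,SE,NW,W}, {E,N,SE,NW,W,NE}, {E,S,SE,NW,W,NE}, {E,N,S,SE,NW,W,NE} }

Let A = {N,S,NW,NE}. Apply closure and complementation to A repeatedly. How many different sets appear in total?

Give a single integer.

cl via duality: int({E,SE,W}) = {E,SE}, so X∖{E,SE} = {N,S,NW,W,NE}
Write k for closure, c for complement:
  1. A     = {N,S,NW,NE}
  2. kA    = {N,S,NW,W,NE}
  3. cA    = {E,SE,W}
  4. ckA   = {E,SE}
  5. kcA   = {E,S,SE,NW,W,NE}
  6. ckcA  = {N}
applying k or c yields no new set

6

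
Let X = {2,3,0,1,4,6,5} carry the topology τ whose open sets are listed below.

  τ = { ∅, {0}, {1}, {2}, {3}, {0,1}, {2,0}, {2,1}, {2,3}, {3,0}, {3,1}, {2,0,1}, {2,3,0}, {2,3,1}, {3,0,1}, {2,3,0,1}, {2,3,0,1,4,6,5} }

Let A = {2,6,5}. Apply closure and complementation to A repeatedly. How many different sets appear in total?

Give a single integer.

6

complement {3,0,1,4}; its interior {3,0,1}; cl(A) = X∖{3,0,1} = {2,4,6,5}
With k = closure, c = complement:
  1. A     = {2,6,5}
  2. kA    = {2,4,6,5}
  3. cA    = {3,0,1,4}
  4. ckA   = {3,0,1}
  5. kcA   = {3,0,1,4,6,5}
  6. ckcA  = {2}
k, c of each give nothing new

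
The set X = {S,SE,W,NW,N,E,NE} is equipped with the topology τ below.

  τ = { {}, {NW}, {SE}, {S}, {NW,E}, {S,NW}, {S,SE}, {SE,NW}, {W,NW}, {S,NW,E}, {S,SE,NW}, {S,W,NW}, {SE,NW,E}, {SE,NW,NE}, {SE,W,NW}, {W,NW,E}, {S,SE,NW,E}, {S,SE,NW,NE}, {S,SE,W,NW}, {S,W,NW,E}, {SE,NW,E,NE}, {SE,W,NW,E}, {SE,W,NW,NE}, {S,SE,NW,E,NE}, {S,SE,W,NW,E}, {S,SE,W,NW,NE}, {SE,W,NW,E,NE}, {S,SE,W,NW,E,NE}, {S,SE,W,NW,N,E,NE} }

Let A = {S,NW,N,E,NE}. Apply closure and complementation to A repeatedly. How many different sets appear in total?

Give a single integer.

complement {SE,W}; its interior {SE}; cl(A) = X∖{SE} = {S,W,NW,N,E,NE}
With k = closure, c = complement:
  1. A     = {S,NW,N,E,NE}
  2. kA    = {S,W,NW,N,E,NE}
  3. cA    = {SE,W}
  4. ckA   = {SE}
  5. kcA   = {SE,W,N,NE}
  6. kckA  = {SE,N,NE}
  7. ckcA  = {S,NW,E}
  8. ckckA = {S,W,NW,E}
k, c of each give nothing new

8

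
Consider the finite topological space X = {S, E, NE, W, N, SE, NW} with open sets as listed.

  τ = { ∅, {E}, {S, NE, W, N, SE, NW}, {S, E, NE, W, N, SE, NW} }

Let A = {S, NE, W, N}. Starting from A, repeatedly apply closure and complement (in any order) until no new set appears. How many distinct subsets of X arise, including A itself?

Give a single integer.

X∖A={E, SE, NW}, int(X∖A)={E}, hence cl(A)={S, NE, W, N, SE, NW}
Orbit (k=closure, c=complement):
  1. A     = {S, NE, W, N}
  2. kA    = {S, NE, W, N, SE, NW}
  3. cA    = {E, SE, NW}
  4. ckA   = {E}
  5. kcA   = {S, E, NE, W, N, SE, NW}
  6. ckcA  = ∅
(closed under both — stop)

6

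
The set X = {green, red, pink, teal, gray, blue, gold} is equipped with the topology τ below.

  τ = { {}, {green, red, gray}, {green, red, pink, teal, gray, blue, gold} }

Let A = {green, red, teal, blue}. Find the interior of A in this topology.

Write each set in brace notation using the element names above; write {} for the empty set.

opens ⊆ A: {}; union → int = {}

{}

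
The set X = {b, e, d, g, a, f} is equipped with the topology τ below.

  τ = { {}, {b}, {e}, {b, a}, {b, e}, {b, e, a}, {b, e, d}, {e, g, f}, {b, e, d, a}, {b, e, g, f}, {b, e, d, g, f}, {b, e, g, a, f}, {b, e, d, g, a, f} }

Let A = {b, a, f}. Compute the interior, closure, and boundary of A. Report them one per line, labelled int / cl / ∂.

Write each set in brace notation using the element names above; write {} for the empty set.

opens ⊆ A: {}, {b}, {b, a}; union → int = {b, a}
complement {e, d, g}; its interior {e}; cl(A) = X∖{e} = {b, d, g, a, f}
boundary = {b, d, g, a, f} ∖ {b, a} = {d, g, f}

int(A) = {b, a}
cl(A)  = {b, d, g, a, f}
∂A     = {d, g, f}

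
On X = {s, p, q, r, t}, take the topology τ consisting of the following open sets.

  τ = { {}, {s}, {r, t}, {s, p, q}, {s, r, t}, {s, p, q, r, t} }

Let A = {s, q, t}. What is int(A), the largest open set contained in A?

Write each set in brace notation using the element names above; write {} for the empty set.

{s}

interior: largest open inside A is {s} (from {}, {s})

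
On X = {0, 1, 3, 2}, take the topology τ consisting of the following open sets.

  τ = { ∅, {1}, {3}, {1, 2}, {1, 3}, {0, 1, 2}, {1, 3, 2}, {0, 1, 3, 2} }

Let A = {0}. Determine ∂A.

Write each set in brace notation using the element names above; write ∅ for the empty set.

{0}

interior: largest open inside A is ∅ (from ∅)
cl via duality: int({1, 3, 2}) = {1, 3, 2}, so X∖{1, 3, 2} = {0}
cl∖int = {0}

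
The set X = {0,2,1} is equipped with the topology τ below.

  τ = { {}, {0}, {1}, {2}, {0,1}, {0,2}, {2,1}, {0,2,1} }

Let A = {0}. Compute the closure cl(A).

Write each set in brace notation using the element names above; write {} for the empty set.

complement {2,1}; its interior {2,1}; cl(A) = X∖{2,1} = {0}

{0}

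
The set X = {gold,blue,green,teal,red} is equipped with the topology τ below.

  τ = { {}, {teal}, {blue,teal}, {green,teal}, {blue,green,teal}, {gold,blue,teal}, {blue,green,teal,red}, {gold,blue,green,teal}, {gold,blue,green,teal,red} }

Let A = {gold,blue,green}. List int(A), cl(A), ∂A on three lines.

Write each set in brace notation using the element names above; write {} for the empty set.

opens ⊆ A: {}; union → int = {}
complement {teal,red}; its interior {teal}; cl(A) = X∖{teal} = {gold,blue,green,red}
boundary = {gold,blue,green,red} ∖ {} = {gold,blue,green,red}

int(A) = {}
cl(A)  = {gold,blue,green,red}
∂A     = {gold,blue,green,red}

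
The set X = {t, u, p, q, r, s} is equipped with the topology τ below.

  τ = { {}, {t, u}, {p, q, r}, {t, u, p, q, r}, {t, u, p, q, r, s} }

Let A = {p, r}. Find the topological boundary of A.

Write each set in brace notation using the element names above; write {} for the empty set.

{p, q, r, s}

open subsets of A: {}; so int(A) = {}
closure: X∖int(X∖A) = X∖{t, u} = {p, q, r, s}
∂A = {p, q, r, s} minus {} = {p, q, r, s}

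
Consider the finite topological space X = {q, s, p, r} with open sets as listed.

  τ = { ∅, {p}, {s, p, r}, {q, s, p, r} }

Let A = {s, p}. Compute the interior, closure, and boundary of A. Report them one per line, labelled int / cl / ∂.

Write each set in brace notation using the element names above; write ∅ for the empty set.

opens ⊆ A: ∅, {p}; union → int = {p}
complement {q, r}; its interior ∅; cl(A) = X∖∅ = {q, s, p, r}
boundary = {q, s, p, r} ∖ {p} = {q, s, r}

int(A) = {p}
cl(A)  = {q, s, p, r}
∂A     = {q, s, r}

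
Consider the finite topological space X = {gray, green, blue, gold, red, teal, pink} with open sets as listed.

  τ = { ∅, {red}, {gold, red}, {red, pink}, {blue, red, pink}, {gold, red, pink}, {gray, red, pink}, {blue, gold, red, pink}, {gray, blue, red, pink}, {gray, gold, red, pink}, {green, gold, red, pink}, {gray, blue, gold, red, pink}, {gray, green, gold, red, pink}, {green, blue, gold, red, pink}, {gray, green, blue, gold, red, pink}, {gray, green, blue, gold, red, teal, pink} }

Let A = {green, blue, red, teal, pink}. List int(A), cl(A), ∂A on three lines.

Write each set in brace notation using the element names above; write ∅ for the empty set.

int(A) = {blue, red, pink}
cl(A)  = {gray, green, blue, gold, red, teal, pink}
∂A     = {gray, green, gold, teal}

U open, U⊆A: ∅, {red}, {red, pink}, {blue, red, pink}. int(A) = ⋃ = {blue, red, pink}
X∖A={gray, gold}, int(X∖A)=∅, hence cl(A)={gray, green, blue, gold, red, teal, pink}
∂A: remove int from cl → {gray, green, gold, teal}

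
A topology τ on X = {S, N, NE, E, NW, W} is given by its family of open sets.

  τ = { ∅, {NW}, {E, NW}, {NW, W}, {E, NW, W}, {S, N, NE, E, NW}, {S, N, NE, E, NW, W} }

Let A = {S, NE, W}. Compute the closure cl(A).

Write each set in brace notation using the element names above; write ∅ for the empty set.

X∖A={N, E, NW}, int(X∖A)={E, NW}, hence cl(A)={S, N, NE, W}

{S, N, NE, W}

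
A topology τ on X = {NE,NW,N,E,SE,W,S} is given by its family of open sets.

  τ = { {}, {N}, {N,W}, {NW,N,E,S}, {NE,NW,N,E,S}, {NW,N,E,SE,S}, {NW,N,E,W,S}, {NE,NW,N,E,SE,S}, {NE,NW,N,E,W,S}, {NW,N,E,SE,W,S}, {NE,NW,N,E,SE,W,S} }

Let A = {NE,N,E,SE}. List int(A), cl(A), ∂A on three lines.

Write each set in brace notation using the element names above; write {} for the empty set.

open subsets of A: {}, {N}; so int(A) = {N}
closure: X∖int(X∖A) = X∖{} = {NE,NW,N,E,SE,W,S}
∂A = {NE,NW,N,E,SE,W,S} minus {N} = {NE,NW,E,SE,W,S}

int(A) = {N}
cl(A)  = {NE,NW,N,E,SE,W,S}
∂A     = {NE,NW,E,SE,W,S}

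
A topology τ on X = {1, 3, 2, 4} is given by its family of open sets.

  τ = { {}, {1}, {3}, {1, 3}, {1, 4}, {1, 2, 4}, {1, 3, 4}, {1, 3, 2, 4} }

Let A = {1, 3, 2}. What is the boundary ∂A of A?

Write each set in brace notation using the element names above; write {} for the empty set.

open subsets of A: {}, {3}, {1}, {1, 3}; so int(A) = {1, 3}
closure: X∖int(X∖A) = X∖{} = {1, 3, 2, 4}
∂A = {1, 3, 2, 4} minus {1, 3} = {2, 4}

{2, 4}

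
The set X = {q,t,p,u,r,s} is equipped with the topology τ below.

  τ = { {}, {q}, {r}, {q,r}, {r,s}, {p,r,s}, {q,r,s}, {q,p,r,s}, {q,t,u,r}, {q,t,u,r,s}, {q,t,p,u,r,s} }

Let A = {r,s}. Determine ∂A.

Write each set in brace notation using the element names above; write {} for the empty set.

opens ⊆ A: {}, {r}, {r,s}; union → int = {r,s}
complement {q,t,p,u}; its interior {q}; cl(A) = X∖{q} = {t,p,u,r,s}
boundary = {t,p,u,r,s} ∖ {r,s} = {t,p,u}

{t,p,u}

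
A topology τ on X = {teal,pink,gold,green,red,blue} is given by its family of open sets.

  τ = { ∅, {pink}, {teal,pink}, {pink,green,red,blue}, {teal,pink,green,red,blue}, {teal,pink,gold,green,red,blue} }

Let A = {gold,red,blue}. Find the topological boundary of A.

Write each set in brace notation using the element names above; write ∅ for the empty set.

{gold,green,red,blue}

opens ⊆ A: ∅; union → int = ∅
complement {teal,pink,green}; its interior {teal,pink}; cl(A) = X∖{teal,pink} = {gold,green,red,blue}
boundary = {gold,green,red,blue} ∖ ∅ = {gold,green,red,blue}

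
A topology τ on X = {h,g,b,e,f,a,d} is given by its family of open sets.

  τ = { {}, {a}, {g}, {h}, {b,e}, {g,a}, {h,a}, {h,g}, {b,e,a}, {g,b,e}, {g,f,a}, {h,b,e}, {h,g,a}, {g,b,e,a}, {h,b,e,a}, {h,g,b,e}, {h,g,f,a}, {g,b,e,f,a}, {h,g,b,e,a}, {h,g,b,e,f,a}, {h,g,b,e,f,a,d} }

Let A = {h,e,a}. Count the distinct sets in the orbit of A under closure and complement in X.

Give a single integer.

10

X∖A={g,b,f,d}, int(X∖A)={g}, hence cl(A)={h,b,e,f,a,d}
Orbit (k=closure, c=complement):
  1. A     = {h,e,a}
  2. kA    = {h,b,e,f,a,d}
  3. cA    = {g,b,f,d}
  4. ckA   = {g}
  5. kcA   = {g,b,e,f,d}
  6. kckA  = {g,f,d}
  7. ckcA  = {h,a}
  8. ckckA = {h,b,e,a}
  9. kckcA = {h,f,a,d}
  10. ckckcA = {g,b,e}
(closed under both — stop)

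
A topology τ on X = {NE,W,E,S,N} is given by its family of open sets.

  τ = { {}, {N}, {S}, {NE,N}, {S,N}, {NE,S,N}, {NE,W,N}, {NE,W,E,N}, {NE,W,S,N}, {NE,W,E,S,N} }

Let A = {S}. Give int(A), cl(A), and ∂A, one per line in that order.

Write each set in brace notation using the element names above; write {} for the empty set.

int(A) = {S}
cl(A)  = {S}
∂A     = {}

opens ⊆ A: {}, {S}; union → int = {S}
complement {NE,W,E,N}; its interior {NE,W,E,N}; cl(A) = X∖{NE,W,E,N} = {S}
boundary = {S} ∖ {S} = {}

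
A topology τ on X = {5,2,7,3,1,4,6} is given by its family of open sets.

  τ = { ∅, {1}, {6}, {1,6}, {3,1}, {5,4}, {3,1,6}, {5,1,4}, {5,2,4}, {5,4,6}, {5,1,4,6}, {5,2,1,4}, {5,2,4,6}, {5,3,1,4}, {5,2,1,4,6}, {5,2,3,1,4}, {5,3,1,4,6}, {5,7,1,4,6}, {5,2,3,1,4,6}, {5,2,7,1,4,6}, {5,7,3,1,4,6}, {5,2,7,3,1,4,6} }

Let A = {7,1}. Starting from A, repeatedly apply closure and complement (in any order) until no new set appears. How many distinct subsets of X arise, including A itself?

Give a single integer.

cl via duality: int({5,2,3,4,6}) = {5,2,4,6}, so X∖{5,2,4,6} = {7,3,1}
Write k for closure, c for complement:
  1. A     = {7,1}
  2. kA    = {7,3,1}
  3. cA    = {5,2,3,4,6}
  4. ckA   = {5,2,4,6}
  5. kcA   = {5,2,7,3,4,6}
  6. kckA  = {5,2,7,4,6}
  7. ckcA  = {1}
  8. ckckA = {3,1}
applying k or c yields no new set

8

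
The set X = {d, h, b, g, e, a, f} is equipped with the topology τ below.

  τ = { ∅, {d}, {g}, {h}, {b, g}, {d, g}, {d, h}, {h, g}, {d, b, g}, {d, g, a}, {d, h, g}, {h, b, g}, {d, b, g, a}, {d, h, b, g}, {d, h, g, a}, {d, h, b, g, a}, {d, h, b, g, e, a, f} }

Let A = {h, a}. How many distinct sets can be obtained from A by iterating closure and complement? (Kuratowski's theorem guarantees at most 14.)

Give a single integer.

cl via duality: int({d, b, g, e, f}) = {d, b, g}, so X∖{d, b, g} = {h, e, a, f}
Write k for closure, c for complement:
  1. A     = {h, a}
  2. kA    = {h, e, a, f}
  3. cA    = {d, b, g, e, f}
  4. ckA   = {d, b, g}
  5. kcA   = {d, b, g, e, a, f}
  6. ckcA  = {h}
  7. kckcA = {h, e, f}
  8. ckckcA = {d, b, g, a}
applying k or c yields no new set

8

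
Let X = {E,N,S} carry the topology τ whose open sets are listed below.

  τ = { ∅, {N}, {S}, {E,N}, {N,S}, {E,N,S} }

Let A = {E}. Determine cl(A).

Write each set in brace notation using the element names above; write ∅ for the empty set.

{E}

cl via duality: int({N,S}) = {N,S}, so X∖{N,S} = {E}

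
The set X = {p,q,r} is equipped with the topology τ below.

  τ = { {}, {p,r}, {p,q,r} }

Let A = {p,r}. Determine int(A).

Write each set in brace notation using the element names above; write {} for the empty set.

{p,r}

opens ⊆ A: {}, {p,r}; union → int = {p,r}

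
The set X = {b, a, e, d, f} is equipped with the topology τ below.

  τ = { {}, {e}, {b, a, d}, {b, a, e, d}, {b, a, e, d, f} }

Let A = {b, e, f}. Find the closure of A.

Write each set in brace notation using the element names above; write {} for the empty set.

{b, a, e, d, f}

cl via duality: int({a, d}) = {}, so X∖{} = {b, a, e, d, f}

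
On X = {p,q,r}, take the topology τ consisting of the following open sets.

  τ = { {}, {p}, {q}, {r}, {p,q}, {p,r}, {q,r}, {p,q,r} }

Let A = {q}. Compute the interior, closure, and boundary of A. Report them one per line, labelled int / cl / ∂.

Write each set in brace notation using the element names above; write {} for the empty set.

opens ⊆ A: {}, {q}; union → int = {q}
complement {p,r}; its interior {p,r}; cl(A) = X∖{p,r} = {q}
boundary = {q} ∖ {q} = {}

int(A) = {q}
cl(A)  = {q}
∂A     = {}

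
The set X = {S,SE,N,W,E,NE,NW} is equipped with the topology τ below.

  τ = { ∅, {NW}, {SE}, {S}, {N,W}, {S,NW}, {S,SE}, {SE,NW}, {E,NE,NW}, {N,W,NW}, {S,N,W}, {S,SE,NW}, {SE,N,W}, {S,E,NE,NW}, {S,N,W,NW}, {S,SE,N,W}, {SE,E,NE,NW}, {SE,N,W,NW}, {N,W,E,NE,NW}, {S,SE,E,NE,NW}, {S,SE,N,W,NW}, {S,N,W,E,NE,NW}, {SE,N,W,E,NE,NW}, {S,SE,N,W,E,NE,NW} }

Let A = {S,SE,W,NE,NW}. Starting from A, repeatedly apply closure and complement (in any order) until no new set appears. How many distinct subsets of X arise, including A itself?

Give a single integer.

8

complement {N,E}; its interior ∅; cl(A) = X∖∅ = {S,SE,N,W,E,NE,NW}
With k = closure, c = complement:
  1. A     = {S,SE,W,NE,NW}
  2. kA    = {S,SE,N,W,E,NE,NW}
  3. cA    = {N,E}
  4. ckA   = ∅
  5. kcA   = {N,W,E,NE}
  6. ckcA  = {S,SE,NW}
  7. kckcA = {S,SE,E,NE,NW}
  8. ckckcA = {N,W}
k, c of each give nothing new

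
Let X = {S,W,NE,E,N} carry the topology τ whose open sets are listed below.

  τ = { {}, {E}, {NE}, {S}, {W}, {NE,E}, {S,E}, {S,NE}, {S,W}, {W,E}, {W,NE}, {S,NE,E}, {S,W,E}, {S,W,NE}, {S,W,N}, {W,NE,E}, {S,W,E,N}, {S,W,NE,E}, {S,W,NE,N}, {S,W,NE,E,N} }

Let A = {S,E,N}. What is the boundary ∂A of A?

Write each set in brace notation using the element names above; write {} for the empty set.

opens ⊆ A: {}, {S}, {E}, {S,E}; union → int = {S,E}
complement {W,NE}; its interior {W,NE}; cl(A) = X∖{W,NE} = {S,E,N}
boundary = {S,E,N} ∖ {S,E} = {N}

{N}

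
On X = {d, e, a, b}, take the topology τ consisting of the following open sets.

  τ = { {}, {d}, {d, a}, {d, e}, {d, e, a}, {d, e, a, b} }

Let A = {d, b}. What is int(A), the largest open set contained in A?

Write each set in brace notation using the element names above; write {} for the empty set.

U open, U⊆A: {}, {d}. int(A) = ⋃ = {d}

{d}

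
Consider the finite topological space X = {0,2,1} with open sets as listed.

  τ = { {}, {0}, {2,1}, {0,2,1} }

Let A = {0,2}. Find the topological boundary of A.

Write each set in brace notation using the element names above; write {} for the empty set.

U open, U⊆A: {}, {0}. int(A) = ⋃ = {0}
X∖A={1}, int(X∖A)={}, hence cl(A)={0,2,1}
∂A: remove int from cl → {2,1}

{2,1}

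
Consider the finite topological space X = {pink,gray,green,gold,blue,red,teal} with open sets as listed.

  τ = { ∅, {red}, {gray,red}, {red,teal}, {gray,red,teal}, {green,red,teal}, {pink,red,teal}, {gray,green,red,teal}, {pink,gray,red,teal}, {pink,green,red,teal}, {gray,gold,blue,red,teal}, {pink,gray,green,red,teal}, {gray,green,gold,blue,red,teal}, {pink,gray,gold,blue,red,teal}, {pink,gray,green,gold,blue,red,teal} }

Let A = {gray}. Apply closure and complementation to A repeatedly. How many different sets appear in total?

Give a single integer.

6

X∖A={pink,green,gold,blue,red,teal}, int(X∖A)={pink,green,red,teal}, hence cl(A)={gray,gold,blue}
Orbit (k=closure, c=complement):
  1. A     = {gray}
  2. kA    = {gray,gold,blue}
  3. cA    = {pink,green,gold,blue,red,teal}
  4. ckA   = {pink,green,red,teal}
  5. kcA   = {pink,gray,green,gold,blue,red,teal}
  6. ckcA  = ∅
(closed under both — stop)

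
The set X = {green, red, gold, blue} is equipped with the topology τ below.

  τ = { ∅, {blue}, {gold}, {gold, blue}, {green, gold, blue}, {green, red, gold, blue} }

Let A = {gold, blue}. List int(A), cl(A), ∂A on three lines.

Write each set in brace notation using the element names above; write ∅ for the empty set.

opens ⊆ A: ∅, {gold}, {blue}, {gold, blue}; union → int = {gold, blue}
complement {green, red}; its interior ∅; cl(A) = X∖∅ = {green, red, gold, blue}
boundary = {green, red, gold, blue} ∖ {gold, blue} = {green, red}

int(A) = {gold, blue}
cl(A)  = {green, red, gold, blue}
∂A     = {green, red}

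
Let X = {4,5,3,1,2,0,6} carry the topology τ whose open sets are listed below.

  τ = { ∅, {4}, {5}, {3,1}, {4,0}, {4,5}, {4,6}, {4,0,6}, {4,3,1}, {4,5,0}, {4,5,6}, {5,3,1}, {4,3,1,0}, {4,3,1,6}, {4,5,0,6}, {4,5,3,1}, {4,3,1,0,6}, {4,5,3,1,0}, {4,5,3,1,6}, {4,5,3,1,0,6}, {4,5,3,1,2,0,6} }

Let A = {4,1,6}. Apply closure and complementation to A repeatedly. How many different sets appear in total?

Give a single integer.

12

X∖A={5,3,2,0}, int(X∖A)={5}, hence cl(A)={4,3,1,2,0,6}
Orbit (k=closure, c=complement):
  1. A     = {4,1,6}
  2. kA    = {4,3,1,2,0,6}
  3. cA    = {5,3,2,0}
  4. ckA   = {5}
  5. kcA   = {5,3,1,2,0}
  6. kckA  = {5,2}
  7. ckcA  = {4,6}
  8. ckckA = {4,3,1,0,6}
  9. kckcA = {4,2,0,6}
  10. ckckcA = {5,3,1}
  11. kckckcA = {5,3,1,2}
  12. ckckckcA = {4,0,6}
(closed under both — stop)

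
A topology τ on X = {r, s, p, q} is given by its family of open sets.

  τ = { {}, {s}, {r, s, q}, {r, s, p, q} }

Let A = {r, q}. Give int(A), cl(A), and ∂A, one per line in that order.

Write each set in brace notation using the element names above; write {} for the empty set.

U open, U⊆A: {}. int(A) = ⋃ = {}
X∖A={s, p}, int(X∖A)={s}, hence cl(A)={r, p, q}
∂A: remove int from cl → {r, p, q}

int(A) = {}
cl(A)  = {r, p, q}
∂A     = {r, p, q}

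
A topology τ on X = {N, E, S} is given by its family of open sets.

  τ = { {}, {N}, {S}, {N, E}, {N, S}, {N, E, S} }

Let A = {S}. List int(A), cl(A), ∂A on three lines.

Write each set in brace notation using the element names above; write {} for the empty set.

int(A) = {S}
cl(A)  = {S}
∂A     = {}

interior: largest open inside A is {S} (from {}, {S})
cl via duality: int({N, E}) = {N, E}, so X∖{N, E} = {S}
cl∖int = {}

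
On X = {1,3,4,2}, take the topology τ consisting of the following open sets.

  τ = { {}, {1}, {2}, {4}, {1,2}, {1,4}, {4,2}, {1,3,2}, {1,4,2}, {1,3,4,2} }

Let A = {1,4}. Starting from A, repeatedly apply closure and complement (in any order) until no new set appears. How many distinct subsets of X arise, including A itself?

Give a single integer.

X∖A={3,2}, int(X∖A)={2}, hence cl(A)={1,3,4}
Orbit (k=closure, c=complement):
  1. A     = {1,4}
  2. kA    = {1,3,4}
  3. cA    = {3,2}
  4. ckA   = {2}
(closed under both — stop)

4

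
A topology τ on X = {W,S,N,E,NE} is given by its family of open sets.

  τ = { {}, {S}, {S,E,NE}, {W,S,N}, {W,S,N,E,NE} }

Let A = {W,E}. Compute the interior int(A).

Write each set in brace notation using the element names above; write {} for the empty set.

{}

opens ⊆ A: {}; union → int = {}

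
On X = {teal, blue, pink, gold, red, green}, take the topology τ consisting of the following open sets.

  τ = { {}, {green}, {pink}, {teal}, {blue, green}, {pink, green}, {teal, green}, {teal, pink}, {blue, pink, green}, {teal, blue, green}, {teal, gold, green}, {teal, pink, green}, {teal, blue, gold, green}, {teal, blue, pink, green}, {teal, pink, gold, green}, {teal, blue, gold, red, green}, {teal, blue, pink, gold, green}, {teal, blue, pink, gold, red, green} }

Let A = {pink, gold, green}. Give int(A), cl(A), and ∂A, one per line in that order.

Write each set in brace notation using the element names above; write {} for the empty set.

open subsets of A: {}, {pink}, {green}, {pink, green}; so int(A) = {pink, green}
closure: X∖int(X∖A) = X∖{teal} = {blue, pink, gold, red, green}
∂A = {blue, pink, gold, red, green} minus {pink, green} = {blue, gold, red}

int(A) = {pink, green}
cl(A)  = {blue, pink, gold, red, green}
∂A     = {blue, gold, red}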